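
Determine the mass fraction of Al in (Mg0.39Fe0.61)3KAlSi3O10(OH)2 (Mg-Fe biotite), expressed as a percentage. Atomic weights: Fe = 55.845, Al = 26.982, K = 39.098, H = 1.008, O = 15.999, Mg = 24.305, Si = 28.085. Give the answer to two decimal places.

5.68 mass %

Formula mass = 1.17*24.305 + 1.83*55.845 + 1*39.098 + 1*26.982 + 3*28.085 + 12*15.999 + 2*1.008 = 474.972 g/mol, of which 26.982 g is Al.
So Al makes up 26.982/474.972 = 0.0568 of the mass, i.e. 5.68%.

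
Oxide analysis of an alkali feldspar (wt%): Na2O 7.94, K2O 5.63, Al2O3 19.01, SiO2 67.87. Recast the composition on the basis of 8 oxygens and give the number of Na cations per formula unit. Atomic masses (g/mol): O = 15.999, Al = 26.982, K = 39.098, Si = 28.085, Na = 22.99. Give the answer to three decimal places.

Na2O: 7.94/61.979 = 0.12811 mol → 0.25622 mol Na, 0.12811 mol O.
K2O: 5.63/94.195 = 0.05977 mol → 0.11954 mol K, 0.05977 mol O.
Al2O3: 19.01/101.961 = 0.18644 mol → 0.37288 mol Al, 0.55932 mol O.
SiO2: 67.87/60.083 = 1.12960 mol → 1.12960 mol Si, 2.25920 mol O.
Total oxygen = 3.00640 mol. Normalization factor = 8/3.00640 = 2.66099.
Na per 8 O = 0.25622 × 2.66099 = 0.682.

0.682 Na apfu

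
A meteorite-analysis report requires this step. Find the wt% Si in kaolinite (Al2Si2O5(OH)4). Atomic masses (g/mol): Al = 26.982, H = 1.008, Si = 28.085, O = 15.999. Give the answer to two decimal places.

Molar mass of Al2Si2O5(OH)4: 2*26.982 + 2*28.085 + 9*15.999 + 4*1.008 = 258.157 g/mol.
Mass of Si per formula unit: 2 × 28.085 = 56.170 g.
Weight fraction Si = 56.170 / 258.157 = 0.2176.

21.76 weight percent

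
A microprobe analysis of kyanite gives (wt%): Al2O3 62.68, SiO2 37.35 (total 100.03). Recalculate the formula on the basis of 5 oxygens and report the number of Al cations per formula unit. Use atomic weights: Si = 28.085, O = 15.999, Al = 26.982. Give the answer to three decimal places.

1.991 Al apfu

Al2O3 (M=101.961): mol = 0.61474; Al = 1.22948, O = 1.84422.
SiO2 (M=60.083): mol = 0.62164; Si = 0.62164, O = 1.24328.
ΣO = 3.08750; factor = 5/ΣO = 1.61943.
Al apfu = 1.22948 × 1.61943 = 1.991.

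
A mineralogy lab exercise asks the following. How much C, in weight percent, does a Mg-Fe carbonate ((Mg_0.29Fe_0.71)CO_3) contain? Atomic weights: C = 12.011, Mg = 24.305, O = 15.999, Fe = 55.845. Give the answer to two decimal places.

11.26 weight percent

Molar mass of (Mg_0.29Fe_0.71)CO_3: 0.29×24.305 + 0.71×55.845 + 1×12.011 + 3×15.999 = 106.706 g/mol.
Mass of C per formula unit: 1 × 12.011 = 12.011 g.
Weight fraction C = 12.011 / 106.706 = 0.1126.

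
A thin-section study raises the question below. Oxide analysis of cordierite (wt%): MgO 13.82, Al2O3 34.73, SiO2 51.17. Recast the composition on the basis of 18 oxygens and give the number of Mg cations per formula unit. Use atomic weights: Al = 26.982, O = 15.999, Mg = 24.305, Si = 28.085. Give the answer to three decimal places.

13.82 wt% MgO ÷ 40.304 g/mol = 0.34289 mol, giving 0.34289 Mg and 0.34289 O.
34.73 wt% Al2O3 ÷ 101.961 g/mol = 0.34062 mol, giving 0.68124 Al and 1.02186 O.
51.17 wt% SiO2 ÷ 60.083 g/mol = 0.85166 mol, giving 0.85166 Si and 1.70332 O.
Oxygen sums to 3.06807; scaling by 18/3.06807 = 5.86688 puts the formula on 18 O.
Mg: 0.34289 × 5.86688 = 2.012 atoms per formula unit.

2.012 Mg apfu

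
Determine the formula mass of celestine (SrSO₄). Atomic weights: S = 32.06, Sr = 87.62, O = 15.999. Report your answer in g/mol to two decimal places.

M = 1·87.62 + 1·32.06 + 4·15.999

183.68 g/mol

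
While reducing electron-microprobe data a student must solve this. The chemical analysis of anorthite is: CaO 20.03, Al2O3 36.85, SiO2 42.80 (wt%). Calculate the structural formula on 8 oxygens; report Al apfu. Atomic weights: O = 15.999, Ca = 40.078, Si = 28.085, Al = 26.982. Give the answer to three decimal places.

2.018 Al apfu

CaO (M=56.077): mol = 0.35719; Ca = 0.35719, O = 0.35719.
Al2O3 (M=101.961): mol = 0.36141; Al = 0.72282, O = 1.08423.
SiO2 (M=60.083): mol = 0.71235; Si = 0.71235, O = 1.42470.
ΣO = 2.86612; factor = 8/ΣO = 2.79123.
Al apfu = 0.72282 × 2.79123 = 2.018.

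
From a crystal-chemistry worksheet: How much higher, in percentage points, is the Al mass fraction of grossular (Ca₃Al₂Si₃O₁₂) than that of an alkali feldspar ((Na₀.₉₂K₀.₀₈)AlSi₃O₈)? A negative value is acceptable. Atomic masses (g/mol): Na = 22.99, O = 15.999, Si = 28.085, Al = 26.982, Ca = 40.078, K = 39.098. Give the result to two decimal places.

1.74 percentage points

First mineral: 53.964 g Al in 450.441 g formula = 11.98 wt% Al.
Second mineral: 26.982 g Al in 263.508 g formula = 10.24 wt% Al.
11.98% − 10.24% gives a difference of 1.74 percentage points.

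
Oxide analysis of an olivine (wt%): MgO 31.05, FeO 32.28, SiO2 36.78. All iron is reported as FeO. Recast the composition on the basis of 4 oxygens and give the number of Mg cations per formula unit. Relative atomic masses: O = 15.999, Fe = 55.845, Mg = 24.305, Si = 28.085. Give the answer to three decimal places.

MgO: 31.05/40.304 = 0.77039 mol → 0.77039 mol Mg, 0.77039 mol O.
FeO: 32.28/71.844 = 0.44931 mol → 0.44931 mol Fe, 0.44931 mol O.
SiO2: 36.78/60.083 = 0.61215 mol → 0.61215 mol Si, 1.22430 mol O.
Total oxygen = 2.44400 mol. Normalization factor = 4/2.44400 = 1.63666.
Mg per 4 O = 0.77039 × 1.63666 = 1.261.

1.261 Mg apfu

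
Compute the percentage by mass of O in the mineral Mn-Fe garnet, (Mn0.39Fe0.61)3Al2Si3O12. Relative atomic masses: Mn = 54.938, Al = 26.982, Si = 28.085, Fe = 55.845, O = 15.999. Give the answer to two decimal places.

38.65 mass %

Formula mass = 1.17·54.938 + 1.83·55.845 + 2·26.982 + 3·28.085 + 12·15.999 = 496.681 g/mol, of which 191.988 g is O.
So O makes up 191.988/496.681 = 0.3865 of the mass, i.e. 38.65%.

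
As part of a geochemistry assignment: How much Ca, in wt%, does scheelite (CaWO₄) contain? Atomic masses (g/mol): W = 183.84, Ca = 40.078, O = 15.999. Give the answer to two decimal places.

Molar mass of CaWO₄: 1*40.078 + 1*183.84 + 4*15.999 = 287.914 g/mol.
Mass of Ca per formula unit: 1 × 40.078 = 40.078 g.
Weight fraction Ca = 40.078 / 287.914 = 0.1392.

13.92 wt%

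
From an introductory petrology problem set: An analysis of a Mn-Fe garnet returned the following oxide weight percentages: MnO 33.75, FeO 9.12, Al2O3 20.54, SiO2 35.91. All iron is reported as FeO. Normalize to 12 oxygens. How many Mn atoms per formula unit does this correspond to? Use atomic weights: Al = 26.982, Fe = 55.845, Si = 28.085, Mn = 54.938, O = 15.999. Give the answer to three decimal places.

MnO (M=70.937): mol = 0.47577; Mn = 0.47577, O = 0.47577.
FeO (M=71.844): mol = 0.12694; Fe = 0.12694, O = 0.12694.
Al2O3 (M=101.961): mol = 0.20145; Al = 0.40290, O = 0.60435.
SiO2 (M=60.083): mol = 0.59767; Si = 0.59767, O = 1.19534.
ΣO = 2.40240; factor = 12/ΣO = 4.99500.
Mn apfu = 0.47577 × 4.99500 = 2.376.

2.376 Mn apfu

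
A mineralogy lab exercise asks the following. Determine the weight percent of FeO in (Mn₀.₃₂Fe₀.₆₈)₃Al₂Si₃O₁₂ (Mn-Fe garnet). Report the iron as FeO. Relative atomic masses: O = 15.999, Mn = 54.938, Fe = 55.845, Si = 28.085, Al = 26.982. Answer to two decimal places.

Molar mass of (Mn₀.₃₂Fe₀.₆₈)₃Al₂Si₃O₁₂ = 0.96×54.938 + 2.04×55.845 + 2×26.982 + 3×28.085 + 12×15.999 = 496.871 g/mol.
Each formula unit contains 2.04 Fe, equivalent to 2.04/1 = 2.0400 mol FeO.
M(FeO) = 1×55.845 + 1×15.999 = 71.844 g/mol.
Mass of FeO per formula unit = 2.0400 × 71.844 = 146.562 g.
FeO wt% = 146.562 / 496.871 × 100 = 29.50%.

29.50 wt%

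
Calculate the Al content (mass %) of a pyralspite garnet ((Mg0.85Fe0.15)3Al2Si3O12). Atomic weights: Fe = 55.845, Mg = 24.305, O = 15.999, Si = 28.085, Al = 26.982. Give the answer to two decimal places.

Molar mass of (Mg0.85Fe0.15)3Al2Si3O12: 2.55·24.305 + 0.45·55.845 + 2·26.982 + 3·28.085 + 12·15.999 = 417.315 g/mol.
Mass of Al per formula unit: 2 × 26.982 = 53.964 g.
Weight fraction Al = 53.964 / 417.315 = 0.1293.

12.93 mass %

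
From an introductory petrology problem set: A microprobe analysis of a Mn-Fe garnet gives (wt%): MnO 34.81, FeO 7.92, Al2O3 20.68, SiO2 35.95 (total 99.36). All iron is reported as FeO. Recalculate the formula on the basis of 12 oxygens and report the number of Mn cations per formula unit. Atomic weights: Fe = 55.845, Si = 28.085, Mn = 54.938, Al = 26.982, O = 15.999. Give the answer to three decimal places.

2.447 Mn apfu

MnO: 34.81/70.937 = 0.49072 mol → 0.49072 mol Mn, 0.49072 mol O.
FeO: 7.92/71.844 = 0.11024 mol → 0.11024 mol Fe, 0.11024 mol O.
Al2O3: 20.68/101.961 = 0.20282 mol → 0.40564 mol Al, 0.60846 mol O.
SiO2: 35.95/60.083 = 0.59834 mol → 0.59834 mol Si, 1.19668 mol O.
Total oxygen = 2.40610 mol. Normalization factor = 12/2.40610 = 4.98732.
Mn per 12 O = 0.49072 × 4.98732 = 2.447.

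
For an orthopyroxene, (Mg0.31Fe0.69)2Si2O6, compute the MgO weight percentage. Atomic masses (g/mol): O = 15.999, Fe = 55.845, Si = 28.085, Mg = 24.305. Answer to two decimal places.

Formula mass = 244.299 g/mol.
0.62 Mg → 0.6200 mol MgO per formula unit; M(MgO) = 40.304, so MgO mass = 24.988 g.
24.988/244.299 × 100 = 10.23 wt%.

10.23 wt%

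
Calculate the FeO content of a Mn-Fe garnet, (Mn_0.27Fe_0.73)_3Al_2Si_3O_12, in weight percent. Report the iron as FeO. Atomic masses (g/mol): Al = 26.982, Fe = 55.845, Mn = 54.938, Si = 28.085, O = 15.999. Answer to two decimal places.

31.66 wt%

Molar mass of (Mn_0.27Fe_0.73)_3Al_2Si_3O_12 = 0.81×54.938 + 2.19×55.845 + 2×26.982 + 3×28.085 + 12×15.999 = 497.007 g/mol.
Each formula unit contains 2.19 Fe, equivalent to 2.19/1 = 2.1900 mol FeO.
M(FeO) = 1×55.845 + 1×15.999 = 71.844 g/mol.
Mass of FeO per formula unit = 2.1900 × 71.844 = 157.338 g.
FeO wt% = 157.338 / 497.007 × 100 = 31.66%.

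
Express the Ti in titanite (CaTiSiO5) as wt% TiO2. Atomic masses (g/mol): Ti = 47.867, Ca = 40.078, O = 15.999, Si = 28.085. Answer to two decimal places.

M(CaTiSiO5) = 196.025 g/mol; M(TiO2) = 79.865 g/mol.
Moles TiO2 per formula unit = 1 Ti ÷ 1 = 1.0000.
TiO2 fraction = (1.0000 × 79.865) / 196.025 = 79.865/196.025 = 0.4074.

40.74 wt%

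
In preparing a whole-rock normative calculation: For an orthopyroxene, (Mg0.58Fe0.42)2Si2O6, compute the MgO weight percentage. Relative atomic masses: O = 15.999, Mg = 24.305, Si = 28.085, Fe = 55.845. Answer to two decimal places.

Formula mass = 227.268 g/mol.
1.16 Mg → 1.1600 mol MgO per formula unit; M(MgO) = 40.304, so MgO mass = 46.753 g.
46.753/227.268 × 100 = 20.57 wt%.

20.57 wt%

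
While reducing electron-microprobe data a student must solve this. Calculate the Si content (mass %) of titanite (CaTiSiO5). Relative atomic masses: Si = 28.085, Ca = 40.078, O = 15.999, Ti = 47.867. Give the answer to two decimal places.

Molar mass of CaTiSiO5: 1·40.078 + 1·47.867 + 1·28.085 + 5·15.999 = 196.025 g/mol.
Mass of Si per formula unit: 1 × 28.085 = 28.085 g.
Weight fraction Si = 28.085 / 196.025 = 0.1433.

14.33 mass %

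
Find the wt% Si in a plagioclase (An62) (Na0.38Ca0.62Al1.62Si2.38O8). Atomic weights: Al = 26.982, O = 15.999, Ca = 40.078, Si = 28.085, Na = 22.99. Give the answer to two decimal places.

24.56 wt%

Molar mass of Na0.38Ca0.62Al1.62Si2.38O8: 0.38·22.99 + 0.62·40.078 + 1.62·26.982 + 2.38·28.085 + 8·15.999 = 272.130 g/mol.
Mass of Si per formula unit: 2.38 × 28.085 = 66.842 g.
Weight fraction Si = 66.842 / 272.130 = 0.2456.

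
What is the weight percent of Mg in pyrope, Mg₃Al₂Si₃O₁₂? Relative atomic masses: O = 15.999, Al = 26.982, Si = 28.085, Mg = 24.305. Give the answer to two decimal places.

Formula mass = 3×24.305 + 2×26.982 + 3×28.085 + 12×15.999 = 403.122 g/mol, of which 72.915 g is Mg.
So Mg makes up 72.915/403.122 = 0.1809 of the mass, i.e. 18.09%.

18.09 wt%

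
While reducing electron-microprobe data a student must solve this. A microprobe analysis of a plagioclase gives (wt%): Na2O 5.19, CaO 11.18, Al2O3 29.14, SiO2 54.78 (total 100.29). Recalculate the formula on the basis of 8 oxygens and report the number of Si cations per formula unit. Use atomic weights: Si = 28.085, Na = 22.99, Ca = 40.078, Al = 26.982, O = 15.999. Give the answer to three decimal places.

2.461 Si apfu

5.19 wt% Na2O ÷ 61.979 g/mol = 0.08374 mol, giving 0.16748 Na and 0.08374 O.
11.18 wt% CaO ÷ 56.077 g/mol = 0.19937 mol, giving 0.19937 Ca and 0.19937 O.
29.14 wt% Al2O3 ÷ 101.961 g/mol = 0.28580 mol, giving 0.57160 Al and 0.85740 O.
54.78 wt% SiO2 ÷ 60.083 g/mol = 0.91174 mol, giving 0.91174 Si and 1.82348 O.
Oxygen sums to 2.96399; scaling by 8/2.96399 = 2.69906 puts the formula on 8 O.
Si: 0.91174 × 2.69906 = 2.461 atoms per formula unit.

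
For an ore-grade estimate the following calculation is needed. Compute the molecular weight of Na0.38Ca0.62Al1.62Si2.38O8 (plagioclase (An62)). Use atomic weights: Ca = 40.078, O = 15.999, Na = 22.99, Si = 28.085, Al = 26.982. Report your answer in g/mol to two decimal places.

272.13 g/mol

M = 0.38×22.99 + 0.62×40.078 + 1.62×26.982 + 2.38×28.085 + 8×15.999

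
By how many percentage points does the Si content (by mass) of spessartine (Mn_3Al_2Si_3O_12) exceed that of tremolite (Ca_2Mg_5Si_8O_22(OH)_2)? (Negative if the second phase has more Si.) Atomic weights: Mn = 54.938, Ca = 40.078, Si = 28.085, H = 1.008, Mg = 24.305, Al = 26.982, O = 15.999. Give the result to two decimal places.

First mineral: 84.255 g Si in 495.021 g formula = 17.02 wt% Si.
Second mineral: 224.680 g Si in 812.353 g formula = 27.66 wt% Si.
17.02% − 27.66% gives a difference of -10.64 percentage points.

-10.64 percentage points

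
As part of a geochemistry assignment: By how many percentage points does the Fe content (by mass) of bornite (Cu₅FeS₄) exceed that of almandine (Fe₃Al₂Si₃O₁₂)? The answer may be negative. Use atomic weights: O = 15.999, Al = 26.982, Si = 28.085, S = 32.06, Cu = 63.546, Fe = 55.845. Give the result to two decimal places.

First mineral: 55.845 g Fe in 501.815 g formula = 11.13 wt% Fe.
Second mineral: 167.535 g Fe in 497.742 g formula = 33.66 wt% Fe.
11.13% − 33.66% gives a difference of -22.53 percentage points.

-22.53 percentage points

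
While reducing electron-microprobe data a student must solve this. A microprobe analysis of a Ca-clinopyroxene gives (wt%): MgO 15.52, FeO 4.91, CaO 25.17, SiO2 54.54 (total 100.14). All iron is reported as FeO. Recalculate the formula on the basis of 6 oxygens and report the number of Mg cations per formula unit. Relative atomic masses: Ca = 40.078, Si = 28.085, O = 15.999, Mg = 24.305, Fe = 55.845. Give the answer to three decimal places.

0.850 Mg apfu

15.52 wt% MgO ÷ 40.304 g/mol = 0.38507 mol, giving 0.38507 Mg and 0.38507 O.
4.91 wt% FeO ÷ 71.844 g/mol = 0.06834 mol, giving 0.06834 Fe and 0.06834 O.
25.17 wt% CaO ÷ 56.077 g/mol = 0.44885 mol, giving 0.44885 Ca and 0.44885 O.
54.54 wt% SiO2 ÷ 60.083 g/mol = 0.90774 mol, giving 0.90774 Si and 1.81548 O.
Oxygen sums to 2.71774; scaling by 6/2.71774 = 2.20772 puts the formula on 6 O.
Mg: 0.38507 × 2.20772 = 0.850 atoms per formula unit.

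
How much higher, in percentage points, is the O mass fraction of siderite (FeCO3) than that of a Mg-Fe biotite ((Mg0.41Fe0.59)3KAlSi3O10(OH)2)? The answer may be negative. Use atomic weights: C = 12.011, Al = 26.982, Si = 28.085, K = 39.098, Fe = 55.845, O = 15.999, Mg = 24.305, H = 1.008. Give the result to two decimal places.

M(FeCO3) = 115.853 g/mol, so wt% O = 47.997/115.853 × 100 = 41.43%.
M((Mg0.41Fe0.59)3KAlSi3O10(OH)2) = 473.080 g/mol, so wt% O = 191.988/473.080 × 100 = 40.58%.
41.43 − 40.58 = 0.85 pp.

0.85 percentage points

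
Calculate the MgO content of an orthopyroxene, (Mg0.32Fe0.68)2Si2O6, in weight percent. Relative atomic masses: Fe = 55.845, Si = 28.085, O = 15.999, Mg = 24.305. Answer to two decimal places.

10.59 wt%

Molar mass of (Mg0.32Fe0.68)2Si2O6 = 0.64*24.305 + 1.36*55.845 + 2*28.085 + 6*15.999 = 243.668 g/mol.
Each formula unit contains 0.64 Mg, equivalent to 0.64/1 = 0.6400 mol MgO.
M(MgO) = 1×24.305 + 1×15.999 = 40.304 g/mol.
Mass of MgO per formula unit = 0.6400 × 40.304 = 25.795 g.
MgO wt% = 25.795 / 243.668 × 100 = 10.59%.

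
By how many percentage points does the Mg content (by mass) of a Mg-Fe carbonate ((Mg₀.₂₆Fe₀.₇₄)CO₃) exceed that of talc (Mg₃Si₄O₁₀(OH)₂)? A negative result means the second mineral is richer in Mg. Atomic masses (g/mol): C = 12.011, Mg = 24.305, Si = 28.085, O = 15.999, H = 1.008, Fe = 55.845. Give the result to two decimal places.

-13.36 percentage points

Mg in (Mg₀.₂₆Fe₀.₇₄)CO₃: molar mass 107.653 g/mol; 0.26×24.305 = 6.319 g → 5.87 wt%.
Mg in Mg₃Si₄O₁₀(OH)₂: molar mass 379.259 g/mol; 3×24.305 = 72.915 g → 19.23 wt%.
Difference = 5.87 − 19.23 = -13.36 percentage points.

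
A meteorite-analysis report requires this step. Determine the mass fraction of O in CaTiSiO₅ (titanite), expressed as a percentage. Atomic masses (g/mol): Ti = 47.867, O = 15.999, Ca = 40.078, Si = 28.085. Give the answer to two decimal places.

40.81 wt%

Formula mass = 1*40.078 + 1*47.867 + 1*28.085 + 5*15.999 = 196.025 g/mol, of which 79.995 g is O.
So O makes up 79.995/196.025 = 0.4081 of the mass, i.e. 40.81%.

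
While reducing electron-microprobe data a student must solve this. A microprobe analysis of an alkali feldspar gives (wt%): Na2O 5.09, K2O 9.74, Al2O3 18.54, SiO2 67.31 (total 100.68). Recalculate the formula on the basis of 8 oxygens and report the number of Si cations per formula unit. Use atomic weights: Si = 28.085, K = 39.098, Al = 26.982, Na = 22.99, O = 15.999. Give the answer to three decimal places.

Na2O (M=61.979): mol = 0.08212; Na = 0.16424, O = 0.08212.
K2O (M=94.195): mol = 0.10340; K = 0.20680, O = 0.10340.
Al2O3 (M=101.961): mol = 0.18183; Al = 0.36366, O = 0.54549.
SiO2 (M=60.083): mol = 1.12028; Si = 1.12028, O = 2.24056.
ΣO = 2.97157; factor = 8/ΣO = 2.69218.
Si apfu = 1.12028 × 2.69218 = 3.016.

3.016 Si apfu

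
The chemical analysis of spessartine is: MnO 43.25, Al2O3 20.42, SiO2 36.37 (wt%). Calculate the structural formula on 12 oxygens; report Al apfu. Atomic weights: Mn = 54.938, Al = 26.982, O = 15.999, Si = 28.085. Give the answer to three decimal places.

MnO (M=70.937): mol = 0.60970; Mn = 0.60970, O = 0.60970.
Al2O3 (M=101.961): mol = 0.20027; Al = 0.40054, O = 0.60081.
SiO2 (M=60.083): mol = 0.60533; Si = 0.60533, O = 1.21066.
ΣO = 2.42117; factor = 12/ΣO = 4.95628.
Al apfu = 0.40054 × 4.95628 = 1.985.

1.985 Al apfu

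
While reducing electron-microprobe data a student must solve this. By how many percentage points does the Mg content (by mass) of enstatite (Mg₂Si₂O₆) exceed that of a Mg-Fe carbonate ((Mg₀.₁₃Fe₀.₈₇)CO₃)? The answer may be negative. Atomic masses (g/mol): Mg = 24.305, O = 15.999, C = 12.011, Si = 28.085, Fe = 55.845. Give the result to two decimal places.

21.38 percentage points

M(Mg₂Si₂O₆) = 200.774 g/mol, so wt% Mg = 48.610/200.774 × 100 = 24.21%.
M((Mg₀.₁₃Fe₀.₈₇)CO₃) = 111.753 g/mol, so wt% Mg = 3.160/111.753 × 100 = 2.83%.
24.21 − 2.83 = 21.38 pp.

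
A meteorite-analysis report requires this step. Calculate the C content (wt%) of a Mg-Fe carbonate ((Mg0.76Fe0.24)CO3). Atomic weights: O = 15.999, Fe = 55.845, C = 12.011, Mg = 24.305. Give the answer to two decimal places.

13.07 wt%

Formula mass = 0.76·24.305 + 0.24·55.845 + 1·12.011 + 3·15.999 = 91.883 g/mol, of which 12.011 g is C.
So C makes up 12.011/91.883 = 0.1307 of the mass, i.e. 13.07%.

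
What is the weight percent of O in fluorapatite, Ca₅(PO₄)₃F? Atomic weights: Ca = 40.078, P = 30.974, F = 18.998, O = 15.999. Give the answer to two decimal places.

38.07 wt%

M(Ca₅(PO₄)₃F) = 504.298 g/mol.
O contributes 12 × 15.999 = 191.988 g per mole.
191.988/504.298 = 0.3807 → 38.07%.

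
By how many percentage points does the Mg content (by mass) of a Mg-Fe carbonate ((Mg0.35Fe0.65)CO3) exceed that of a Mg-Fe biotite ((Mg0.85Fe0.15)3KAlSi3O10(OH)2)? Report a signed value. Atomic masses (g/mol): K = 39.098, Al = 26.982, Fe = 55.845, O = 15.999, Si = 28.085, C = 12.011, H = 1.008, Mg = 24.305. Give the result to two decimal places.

Mg in (Mg0.35Fe0.65)CO3: molar mass 104.814 g/mol; 0.35×24.305 = 8.507 g → 8.12 wt%.
Mg in (Mg0.85Fe0.15)3KAlSi3O10(OH)2: molar mass 431.447 g/mol; 2.55×24.305 = 61.978 g → 14.37 wt%.
Difference = 8.12 − 14.37 = -6.25 percentage points.

-6.25 percentage points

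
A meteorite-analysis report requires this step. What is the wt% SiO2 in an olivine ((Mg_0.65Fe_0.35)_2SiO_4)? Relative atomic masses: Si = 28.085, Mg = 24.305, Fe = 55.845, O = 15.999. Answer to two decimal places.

36.91 wt%

Molar mass of (Mg_0.65Fe_0.35)_2SiO_4 = 1.30*24.305 + 0.70*55.845 + 1*28.085 + 4*15.999 = 162.769 g/mol.
Each formula unit contains 1 Si, equivalent to 1/1 = 1.0000 mol SiO2.
M(SiO2) = 1×28.085 + 2×15.999 = 60.083 g/mol.
Mass of SiO2 per formula unit = 1.0000 × 60.083 = 60.083 g.
SiO2 wt% = 60.083 / 162.769 × 100 = 36.91%.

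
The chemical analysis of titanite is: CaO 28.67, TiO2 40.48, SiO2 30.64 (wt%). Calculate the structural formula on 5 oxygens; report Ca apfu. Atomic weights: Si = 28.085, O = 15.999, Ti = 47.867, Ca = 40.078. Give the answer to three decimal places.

1.004 Ca apfu

28.67 wt% CaO ÷ 56.077 g/mol = 0.51126 mol, giving 0.51126 Ca and 0.51126 O.
40.48 wt% TiO2 ÷ 79.865 g/mol = 0.50686 mol, giving 0.50686 Ti and 1.01372 O.
30.64 wt% SiO2 ÷ 60.083 g/mol = 0.50996 mol, giving 0.50996 Si and 1.01992 O.
Oxygen sums to 2.54490; scaling by 5/2.54490 = 1.96471 puts the formula on 5 O.
Ca: 0.51126 × 1.96471 = 1.004 atoms per formula unit.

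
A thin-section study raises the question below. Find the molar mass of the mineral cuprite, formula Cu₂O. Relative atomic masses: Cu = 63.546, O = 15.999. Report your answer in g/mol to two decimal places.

143.09 g/mol

Cu: 2 × 63.546 = 127.0920
O: 1 × 15.999 = 15.9990
Summing the contributions gives the formula mass.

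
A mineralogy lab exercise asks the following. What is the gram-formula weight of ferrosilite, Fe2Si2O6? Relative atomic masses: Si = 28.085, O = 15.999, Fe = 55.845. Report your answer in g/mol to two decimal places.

263.85 g/mol

Fe: 2 × 55.845 = 111.6900
Si: 2 × 28.085 = 56.1700
O: 6 × 15.999 = 95.9940
Summing the contributions gives the formula mass.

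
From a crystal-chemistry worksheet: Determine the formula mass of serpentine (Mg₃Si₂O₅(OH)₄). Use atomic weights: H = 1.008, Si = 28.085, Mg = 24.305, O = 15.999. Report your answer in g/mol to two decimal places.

277.11 g/mol

Mg: 3 × 24.305 = 72.9150
Si: 2 × 28.085 = 56.1700
O: 9 × 15.999 = 143.9910
H: 4 × 1.008 = 4.0320
Summing the contributions gives the formula mass.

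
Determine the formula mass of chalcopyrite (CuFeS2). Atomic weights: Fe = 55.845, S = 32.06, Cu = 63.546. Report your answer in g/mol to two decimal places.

183.51 g/mol

Cu: 1 × 63.546 = 63.5460
Fe: 1 × 55.845 = 55.8450
S: 2 × 32.06 = 64.1200
Summing the contributions gives the formula mass.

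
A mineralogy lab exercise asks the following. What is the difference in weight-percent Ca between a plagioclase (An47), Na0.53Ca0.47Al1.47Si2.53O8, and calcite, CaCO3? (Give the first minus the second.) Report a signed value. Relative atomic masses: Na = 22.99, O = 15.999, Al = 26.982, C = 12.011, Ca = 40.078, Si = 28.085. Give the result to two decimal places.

-33.06 percentage points

M(Na0.53Ca0.47Al1.47Si2.53O8) = 269.732 g/mol, so wt% Ca = 18.837/269.732 × 100 = 6.98%.
M(CaCO3) = 100.086 g/mol, so wt% Ca = 40.078/100.086 × 100 = 40.04%.
6.98 − 40.04 = -33.06 pp.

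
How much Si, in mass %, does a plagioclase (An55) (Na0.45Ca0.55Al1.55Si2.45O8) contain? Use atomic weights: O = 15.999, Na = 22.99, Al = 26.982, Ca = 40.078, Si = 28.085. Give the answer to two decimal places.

Molar mass of Na0.45Ca0.55Al1.55Si2.45O8: 0.45×22.99 + 0.55×40.078 + 1.55×26.982 + 2.45×28.085 + 8×15.999 = 271.011 g/mol.
Mass of Si per formula unit: 2.45 × 28.085 = 68.808 g.
Weight fraction Si = 68.808 / 271.011 = 0.2539.

25.39 mass %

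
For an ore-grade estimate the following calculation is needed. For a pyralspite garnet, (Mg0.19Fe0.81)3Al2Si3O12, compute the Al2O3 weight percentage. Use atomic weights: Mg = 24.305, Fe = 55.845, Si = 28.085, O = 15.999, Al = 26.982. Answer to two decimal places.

Molar mass of (Mg0.19Fe0.81)3Al2Si3O12 = 0.57·24.305 + 2.43·55.845 + 2·26.982 + 3·28.085 + 12·15.999 = 479.764 g/mol.
Each formula unit contains 2 Al, equivalent to 2/2 = 1.0000 mol Al2O3.
M(Al2O3) = 2×26.982 + 3×15.999 = 101.961 g/mol.
Mass of Al2O3 per formula unit = 1.0000 × 101.961 = 101.961 g.
Al2O3 wt% = 101.961 / 479.764 × 100 = 21.25%.

21.25 wt%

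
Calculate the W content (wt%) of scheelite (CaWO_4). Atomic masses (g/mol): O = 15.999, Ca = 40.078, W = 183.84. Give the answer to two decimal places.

63.85 wt%

Molar mass of CaWO_4: 1·40.078 + 1·183.84 + 4·15.999 = 287.914 g/mol.
Mass of W per formula unit: 1 × 183.84 = 183.840 g.
Weight fraction W = 183.840 / 287.914 = 0.6385.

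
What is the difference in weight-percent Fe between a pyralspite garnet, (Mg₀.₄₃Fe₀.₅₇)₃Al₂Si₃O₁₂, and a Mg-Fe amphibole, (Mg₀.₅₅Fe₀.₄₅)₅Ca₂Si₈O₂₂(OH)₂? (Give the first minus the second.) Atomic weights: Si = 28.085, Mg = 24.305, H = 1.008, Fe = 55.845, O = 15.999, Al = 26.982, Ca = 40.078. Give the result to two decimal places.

6.67 percentage points

First mineral: 95.495 g Fe in 457.055 g formula = 20.89 wt% Fe.
Second mineral: 125.651 g Fe in 883.318 g formula = 14.22 wt% Fe.
20.89% − 14.22% gives a difference of 6.67 percentage points.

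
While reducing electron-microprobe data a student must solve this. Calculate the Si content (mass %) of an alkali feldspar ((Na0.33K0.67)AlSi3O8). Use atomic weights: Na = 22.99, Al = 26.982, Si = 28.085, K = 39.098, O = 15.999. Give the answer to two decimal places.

Molar mass of (Na0.33K0.67)AlSi3O8: 0.33*22.99 + 0.67*39.098 + 1*26.982 + 3*28.085 + 8*15.999 = 273.011 g/mol.
Mass of Si per formula unit: 3 × 28.085 = 84.255 g.
Weight fraction Si = 84.255 / 273.011 = 0.3086.

30.86 mass %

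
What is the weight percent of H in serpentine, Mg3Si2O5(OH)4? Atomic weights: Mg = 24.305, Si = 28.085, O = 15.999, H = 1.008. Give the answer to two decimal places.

Formula mass = 3×24.305 + 2×28.085 + 9×15.999 + 4×1.008 = 277.108 g/mol, of which 4.032 g is H.
So H makes up 4.032/277.108 = 0.0146 of the mass, i.e. 1.46%.

1.46 wt%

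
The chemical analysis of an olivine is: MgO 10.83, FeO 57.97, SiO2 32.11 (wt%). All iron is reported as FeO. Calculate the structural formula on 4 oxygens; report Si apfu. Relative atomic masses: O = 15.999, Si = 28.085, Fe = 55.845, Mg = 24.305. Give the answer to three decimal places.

0.997 Si apfu

MgO: 10.83/40.304 = 0.26871 mol → 0.26871 mol Mg, 0.26871 mol O.
FeO: 57.97/71.844 = 0.80689 mol → 0.80689 mol Fe, 0.80689 mol O.
SiO2: 32.11/60.083 = 0.53443 mol → 0.53443 mol Si, 1.06886 mol O.
Total oxygen = 2.14446 mol. Normalization factor = 4/2.14446 = 1.86527.
Si per 4 O = 0.53443 × 1.86527 = 0.997.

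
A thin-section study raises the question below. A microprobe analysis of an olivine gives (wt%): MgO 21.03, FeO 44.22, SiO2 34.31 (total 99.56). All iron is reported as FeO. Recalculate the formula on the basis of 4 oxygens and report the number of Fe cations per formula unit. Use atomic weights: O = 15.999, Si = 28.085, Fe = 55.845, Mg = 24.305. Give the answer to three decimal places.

MgO: 21.03/40.304 = 0.52178 mol → 0.52178 mol Mg, 0.52178 mol O.
FeO: 44.22/71.844 = 0.61550 mol → 0.61550 mol Fe, 0.61550 mol O.
SiO2: 34.31/60.083 = 0.57104 mol → 0.57104 mol Si, 1.14208 mol O.
Total oxygen = 2.27936 mol. Normalization factor = 4/2.27936 = 1.75488.
Fe per 4 O = 0.61550 × 1.75488 = 1.080.

1.080 Fe apfu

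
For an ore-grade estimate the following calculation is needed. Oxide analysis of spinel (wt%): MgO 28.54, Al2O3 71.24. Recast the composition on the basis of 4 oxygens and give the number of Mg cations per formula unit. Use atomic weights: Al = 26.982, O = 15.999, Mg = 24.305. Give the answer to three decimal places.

28.54 wt% MgO ÷ 40.304 g/mol = 0.70812 mol, giving 0.70812 Mg and 0.70812 O.
71.24 wt% Al2O3 ÷ 101.961 g/mol = 0.69870 mol, giving 1.39740 Al and 2.09610 O.
Oxygen sums to 2.80422; scaling by 4/2.80422 = 1.42642 puts the formula on 4 O.
Mg: 0.70812 × 1.42642 = 1.010 atoms per formula unit.

1.010 Mg apfu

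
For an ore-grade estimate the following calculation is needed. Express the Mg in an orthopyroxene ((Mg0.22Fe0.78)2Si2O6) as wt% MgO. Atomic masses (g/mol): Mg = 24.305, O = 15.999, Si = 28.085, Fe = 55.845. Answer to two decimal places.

7.09 wt%

M((Mg0.22Fe0.78)2Si2O6) = 249.976 g/mol; M(MgO) = 40.304 g/mol.
Moles MgO per formula unit = 0.44 Mg ÷ 1 = 0.4400.
MgO fraction = (0.4400 × 40.304) / 249.976 = 17.734/249.976 = 0.0709.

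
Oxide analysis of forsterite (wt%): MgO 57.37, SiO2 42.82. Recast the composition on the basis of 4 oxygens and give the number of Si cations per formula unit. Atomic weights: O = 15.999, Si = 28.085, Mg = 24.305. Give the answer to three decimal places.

MgO (M=40.304): mol = 1.42343; Mg = 1.42343, O = 1.42343.
SiO2 (M=60.083): mol = 0.71268; Si = 0.71268, O = 1.42536.
ΣO = 2.84879; factor = 4/ΣO = 1.40410.
Si apfu = 0.71268 × 1.40410 = 1.001.

1.001 Si apfu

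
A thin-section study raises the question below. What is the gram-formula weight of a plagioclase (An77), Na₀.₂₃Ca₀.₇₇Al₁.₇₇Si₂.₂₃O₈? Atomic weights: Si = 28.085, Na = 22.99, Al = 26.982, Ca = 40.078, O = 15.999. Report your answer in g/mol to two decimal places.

M = 0.23(22.99) + 0.77(40.078) + 1.77(26.982) + 2.23(28.085) + 8(15.999)

274.53 g/mol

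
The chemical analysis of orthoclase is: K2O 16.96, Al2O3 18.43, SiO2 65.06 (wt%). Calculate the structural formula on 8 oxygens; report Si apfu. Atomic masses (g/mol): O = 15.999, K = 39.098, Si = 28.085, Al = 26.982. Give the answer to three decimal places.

16.96 wt% K2O ÷ 94.195 g/mol = 0.18005 mol, giving 0.36010 K and 0.18005 O.
18.43 wt% Al2O3 ÷ 101.961 g/mol = 0.18076 mol, giving 0.36152 Al and 0.54228 O.
65.06 wt% SiO2 ÷ 60.083 g/mol = 1.08284 mol, giving 1.08284 Si and 2.16568 O.
Oxygen sums to 2.88801; scaling by 8/2.88801 = 2.77007 puts the formula on 8 O.
Si: 1.08284 × 2.77007 = 3.000 atoms per formula unit.

3.000 Si apfu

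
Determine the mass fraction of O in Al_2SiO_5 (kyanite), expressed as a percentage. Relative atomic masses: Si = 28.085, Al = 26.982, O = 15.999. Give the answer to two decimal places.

M(Al_2SiO_5) = 162.044 g/mol.
O contributes 5 × 15.999 = 79.995 g per mole.
79.995/162.044 = 0.4937 → 49.37%.

49.37 mass %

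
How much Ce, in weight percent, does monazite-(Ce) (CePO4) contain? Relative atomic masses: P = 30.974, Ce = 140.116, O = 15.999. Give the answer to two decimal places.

59.60 weight percent

M(CePO4) = 235.086 g/mol.
Ce contributes 1 × 140.116 = 140.116 g per mole.
140.116/235.086 = 0.5960 → 59.60%.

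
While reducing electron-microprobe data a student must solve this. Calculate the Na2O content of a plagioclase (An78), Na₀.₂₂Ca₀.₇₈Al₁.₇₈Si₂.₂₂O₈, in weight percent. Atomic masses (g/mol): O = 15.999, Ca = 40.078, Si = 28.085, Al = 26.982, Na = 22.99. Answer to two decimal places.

Molar mass of Na₀.₂₂Ca₀.₇₈Al₁.₇₈Si₂.₂₂O₈ = 0.22*22.99 + 0.78*40.078 + 1.78*26.982 + 2.22*28.085 + 8*15.999 = 274.687 g/mol.
Each formula unit contains 0.22 Na, equivalent to 0.22/2 = 0.1100 mol Na2O.
M(Na2O) = 2×22.99 + 1×15.999 = 61.979 g/mol.
Mass of Na2O per formula unit = 0.1100 × 61.979 = 6.818 g.
Na2O wt% = 6.818 / 274.687 × 100 = 2.48%.

2.48 wt%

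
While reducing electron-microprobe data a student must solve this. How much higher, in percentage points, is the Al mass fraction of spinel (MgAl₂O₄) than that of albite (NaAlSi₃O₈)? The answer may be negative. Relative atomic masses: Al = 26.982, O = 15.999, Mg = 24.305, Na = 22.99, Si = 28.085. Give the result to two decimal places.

27.64 percentage points

First mineral: 53.964 g Al in 142.265 g formula = 37.93 wt% Al.
Second mineral: 26.982 g Al in 262.219 g formula = 10.29 wt% Al.
37.93% − 10.29% gives a difference of 27.64 percentage points.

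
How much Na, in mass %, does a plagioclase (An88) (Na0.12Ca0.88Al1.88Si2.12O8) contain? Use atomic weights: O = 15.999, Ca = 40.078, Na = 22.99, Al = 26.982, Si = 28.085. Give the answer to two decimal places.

1.00 mass %

M(Na0.12Ca0.88Al1.88Si2.12O8) = 276.286 g/mol.
Na contributes 0.12 × 22.99 = 2.759 g per mole.
2.759/276.286 = 0.0100 → 1.00%.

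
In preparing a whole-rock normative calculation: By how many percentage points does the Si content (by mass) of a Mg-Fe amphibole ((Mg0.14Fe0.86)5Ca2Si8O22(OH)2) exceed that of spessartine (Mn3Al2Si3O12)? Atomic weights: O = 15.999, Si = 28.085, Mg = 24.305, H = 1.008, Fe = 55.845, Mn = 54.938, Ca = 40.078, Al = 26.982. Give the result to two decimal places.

6.68 percentage points

First mineral: 224.680 g Si in 947.975 g formula = 23.70 wt% Si.
Second mineral: 84.255 g Si in 495.021 g formula = 17.02 wt% Si.
23.70% − 17.02% gives a difference of 6.68 percentage points.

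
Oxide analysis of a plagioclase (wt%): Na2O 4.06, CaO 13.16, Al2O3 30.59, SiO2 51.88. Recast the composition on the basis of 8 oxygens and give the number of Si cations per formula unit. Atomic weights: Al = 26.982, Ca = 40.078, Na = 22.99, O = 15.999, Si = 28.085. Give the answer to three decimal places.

Na2O: 4.06/61.979 = 0.06551 mol → 0.13102 mol Na, 0.06551 mol O.
CaO: 13.16/56.077 = 0.23468 mol → 0.23468 mol Ca, 0.23468 mol O.
Al2O3: 30.59/101.961 = 0.30002 mol → 0.60004 mol Al, 0.90006 mol O.
SiO2: 51.88/60.083 = 0.86347 mol → 0.86347 mol Si, 1.72694 mol O.
Total oxygen = 2.92719 mol. Normalization factor = 8/2.92719 = 2.73300.
Si per 8 O = 0.86347 × 2.73300 = 2.360.

2.360 Si apfu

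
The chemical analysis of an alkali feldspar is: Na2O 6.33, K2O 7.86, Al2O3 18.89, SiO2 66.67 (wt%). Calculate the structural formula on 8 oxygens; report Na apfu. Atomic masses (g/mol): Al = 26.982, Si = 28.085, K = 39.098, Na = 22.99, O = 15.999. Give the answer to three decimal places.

Na2O (M=61.979): mol = 0.10213; Na = 0.20426, O = 0.10213.
K2O (M=94.195): mol = 0.08344; K = 0.16688, O = 0.08344.
Al2O3 (M=101.961): mol = 0.18527; Al = 0.37054, O = 0.55581.
SiO2 (M=60.083): mol = 1.10963; Si = 1.10963, O = 2.21926.
ΣO = 2.96064; factor = 8/ΣO = 2.70212.
Na apfu = 0.20426 × 2.70212 = 0.552.

0.552 Na apfu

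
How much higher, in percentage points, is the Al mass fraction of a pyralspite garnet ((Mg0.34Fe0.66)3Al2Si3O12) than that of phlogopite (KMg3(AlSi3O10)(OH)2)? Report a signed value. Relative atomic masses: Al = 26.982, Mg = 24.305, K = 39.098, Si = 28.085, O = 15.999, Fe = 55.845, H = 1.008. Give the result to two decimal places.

5.12 percentage points

Al in (Mg0.34Fe0.66)3Al2Si3O12: molar mass 465.571 g/mol; 2×26.982 = 53.964 g → 11.59 wt%.
Al in KMg3(AlSi3O10)(OH)2: molar mass 417.254 g/mol; 1×26.982 = 26.982 g → 6.47 wt%.
Difference = 11.59 − 6.47 = 5.12 percentage points.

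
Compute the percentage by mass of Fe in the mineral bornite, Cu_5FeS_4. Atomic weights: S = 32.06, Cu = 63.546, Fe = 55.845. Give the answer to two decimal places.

M(Cu_5FeS_4) = 501.815 g/mol.
Fe contributes 1 × 55.845 = 55.845 g per mole.
55.845/501.815 = 0.1113 → 11.13%.

11.13 wt%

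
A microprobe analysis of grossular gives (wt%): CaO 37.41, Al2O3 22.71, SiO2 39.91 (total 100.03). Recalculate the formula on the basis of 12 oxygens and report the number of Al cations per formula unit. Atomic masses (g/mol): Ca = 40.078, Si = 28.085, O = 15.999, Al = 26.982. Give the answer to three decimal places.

37.41 wt% CaO ÷ 56.077 g/mol = 0.66712 mol, giving 0.66712 Ca and 0.66712 O.
22.71 wt% Al2O3 ÷ 101.961 g/mol = 0.22273 mol, giving 0.44546 Al and 0.66819 O.
39.91 wt% SiO2 ÷ 60.083 g/mol = 0.66425 mol, giving 0.66425 Si and 1.32850 O.
Oxygen sums to 2.66381; scaling by 12/2.66381 = 4.50483 puts the formula on 12 O.
Al: 0.44546 × 4.50483 = 2.007 atoms per formula unit.

2.007 Al apfu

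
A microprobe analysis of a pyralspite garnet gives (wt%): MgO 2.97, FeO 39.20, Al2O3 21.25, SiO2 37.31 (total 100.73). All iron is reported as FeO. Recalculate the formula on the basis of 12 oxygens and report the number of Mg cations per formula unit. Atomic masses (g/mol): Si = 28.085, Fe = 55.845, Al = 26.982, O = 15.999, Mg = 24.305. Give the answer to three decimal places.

MgO: 2.97/40.304 = 0.07369 mol → 0.07369 mol Mg, 0.07369 mol O.
FeO: 39.20/71.844 = 0.54563 mol → 0.54563 mol Fe, 0.54563 mol O.
Al2O3: 21.25/101.961 = 0.20841 mol → 0.41682 mol Al, 0.62523 mol O.
SiO2: 37.31/60.083 = 0.62097 mol → 0.62097 mol Si, 1.24194 mol O.
Total oxygen = 2.48649 mol. Normalization factor = 12/2.48649 = 4.82608.
Mg per 12 O = 0.07369 × 4.82608 = 0.356.

0.356 Mg apfu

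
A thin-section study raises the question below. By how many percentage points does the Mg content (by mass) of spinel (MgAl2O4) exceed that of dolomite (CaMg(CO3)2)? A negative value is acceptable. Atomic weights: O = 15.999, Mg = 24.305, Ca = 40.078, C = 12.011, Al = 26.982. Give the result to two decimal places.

3.90 percentage points

First mineral: 24.305 g Mg in 142.265 g formula = 17.08 wt% Mg.
Second mineral: 24.305 g Mg in 184.399 g formula = 13.18 wt% Mg.
17.08% − 13.18% gives a difference of 3.90 percentage points.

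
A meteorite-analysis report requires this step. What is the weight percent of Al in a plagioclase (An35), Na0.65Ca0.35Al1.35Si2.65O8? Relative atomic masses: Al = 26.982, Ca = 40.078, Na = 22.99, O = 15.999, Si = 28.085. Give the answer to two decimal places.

13.60 weight percent

Molar mass of Na0.65Ca0.35Al1.35Si2.65O8: 0.65×22.99 + 0.35×40.078 + 1.35×26.982 + 2.65×28.085 + 8×15.999 = 267.814 g/mol.
Mass of Al per formula unit: 1.35 × 26.982 = 36.426 g.
Weight fraction Al = 36.426 / 267.814 = 0.1360.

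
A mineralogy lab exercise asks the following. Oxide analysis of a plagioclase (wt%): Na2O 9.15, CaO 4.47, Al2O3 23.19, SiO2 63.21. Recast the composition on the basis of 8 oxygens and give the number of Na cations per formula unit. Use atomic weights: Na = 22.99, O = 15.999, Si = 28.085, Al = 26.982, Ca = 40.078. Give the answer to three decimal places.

9.15 wt% Na2O ÷ 61.979 g/mol = 0.14763 mol, giving 0.29526 Na and 0.14763 O.
4.47 wt% CaO ÷ 56.077 g/mol = 0.07971 mol, giving 0.07971 Ca and 0.07971 O.
23.19 wt% Al2O3 ÷ 101.961 g/mol = 0.22744 mol, giving 0.45488 Al and 0.68232 O.
63.21 wt% SiO2 ÷ 60.083 g/mol = 1.05204 mol, giving 1.05204 Si and 2.10408 O.
Oxygen sums to 3.01374; scaling by 8/3.01374 = 2.65451 puts the formula on 8 O.
Na: 0.29526 × 2.65451 = 0.784 atoms per formula unit.

0.784 Na apfu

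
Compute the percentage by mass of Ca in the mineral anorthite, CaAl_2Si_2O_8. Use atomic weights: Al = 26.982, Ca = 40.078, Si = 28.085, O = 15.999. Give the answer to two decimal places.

M(CaAl_2Si_2O_8) = 278.204 g/mol.
Ca contributes 1 × 40.078 = 40.078 g per mole.
40.078/278.204 = 0.1441 → 14.41%.

14.41 wt%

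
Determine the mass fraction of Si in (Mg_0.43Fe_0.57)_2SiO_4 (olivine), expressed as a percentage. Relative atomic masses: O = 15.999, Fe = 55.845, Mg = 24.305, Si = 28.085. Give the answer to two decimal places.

15.90 wt%

Formula mass = 0.86×24.305 + 1.14×55.845 + 1×28.085 + 4×15.999 = 176.647 g/mol, of which 28.085 g is Si.
So Si makes up 28.085/176.647 = 0.1590 of the mass, i.e. 15.90%.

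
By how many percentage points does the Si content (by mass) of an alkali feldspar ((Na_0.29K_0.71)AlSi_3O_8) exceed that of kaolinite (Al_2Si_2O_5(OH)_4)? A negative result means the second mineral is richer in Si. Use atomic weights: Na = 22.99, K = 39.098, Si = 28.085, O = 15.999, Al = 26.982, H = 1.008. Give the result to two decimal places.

M((Na_0.29K_0.71)AlSi_3O_8) = 273.656 g/mol, so wt% Si = 84.255/273.656 × 100 = 30.79%.
M(Al_2Si_2O_5(OH)_4) = 258.157 g/mol, so wt% Si = 56.170/258.157 × 100 = 21.76%.
30.79 − 21.76 = 9.03 pp.

9.03 percentage points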